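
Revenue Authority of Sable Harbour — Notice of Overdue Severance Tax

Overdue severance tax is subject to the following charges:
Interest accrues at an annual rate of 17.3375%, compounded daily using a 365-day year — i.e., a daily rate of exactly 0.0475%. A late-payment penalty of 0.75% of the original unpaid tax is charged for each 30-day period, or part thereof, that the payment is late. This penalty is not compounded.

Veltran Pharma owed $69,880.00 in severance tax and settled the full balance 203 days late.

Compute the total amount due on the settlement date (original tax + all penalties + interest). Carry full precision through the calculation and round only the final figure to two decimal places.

Penalty periods: ⌈203/30⌉ = 7; penalty = 7 × 0.75% × $69,880.00 = $3,668.70
Interest: $69,880.00 × ((1 + 0.000475)^203 − 1) = $69,880.00 × 0.10120178… = $7,071.9800…
Total = $69,880.00 + $3,668.7000 + $7,071.9800… = $80,620.68

$80,620.68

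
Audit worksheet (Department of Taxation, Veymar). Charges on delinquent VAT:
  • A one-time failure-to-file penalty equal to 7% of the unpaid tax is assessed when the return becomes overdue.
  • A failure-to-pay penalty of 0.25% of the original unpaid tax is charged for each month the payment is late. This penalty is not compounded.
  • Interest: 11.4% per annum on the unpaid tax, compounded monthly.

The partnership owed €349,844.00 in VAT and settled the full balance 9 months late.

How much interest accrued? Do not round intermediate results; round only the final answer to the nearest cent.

€31,073.86

Interest (11.4%/yr ÷ 12 = 0.95%/month): €349,844.00 × ((1 + 0.0095)^9 − 1) = €31,073.8632…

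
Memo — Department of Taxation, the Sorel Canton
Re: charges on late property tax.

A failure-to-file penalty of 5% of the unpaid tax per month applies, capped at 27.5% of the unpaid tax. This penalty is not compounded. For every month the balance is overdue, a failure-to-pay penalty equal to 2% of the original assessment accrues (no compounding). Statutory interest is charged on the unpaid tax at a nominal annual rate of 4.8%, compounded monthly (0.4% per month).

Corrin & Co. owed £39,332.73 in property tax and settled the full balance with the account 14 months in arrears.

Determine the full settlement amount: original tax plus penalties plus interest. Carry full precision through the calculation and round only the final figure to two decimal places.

Failure-to-file: 14 × 5% × £39,332.73 = £27,532.91…, capped at 27.5% × £39,332.73 = £10,816.50…
Failure-to-pay penalty = 2% × £39,332.73 × 14 mo = £11,013.16…
Interest: £39,332.73 × ((1 + 0.004)^14 − 1) = £39,332.73 × 0.0574796… = £2,260.8278…
Total = £39,332.73 + £21,829.6652… + £2,260.8278… = £63,423.22

£63,423.22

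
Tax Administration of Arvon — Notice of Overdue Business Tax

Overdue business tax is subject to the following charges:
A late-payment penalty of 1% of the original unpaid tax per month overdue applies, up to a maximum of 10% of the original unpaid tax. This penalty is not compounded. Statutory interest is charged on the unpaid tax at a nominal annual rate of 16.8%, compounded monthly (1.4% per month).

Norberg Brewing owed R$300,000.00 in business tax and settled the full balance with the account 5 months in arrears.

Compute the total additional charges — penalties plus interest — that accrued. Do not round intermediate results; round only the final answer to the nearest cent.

Penalty: 5 × 1% × R$300,000.00 = R$15,000.00 (below the 10% cap of R$30,000.00)
Interest: R$300,000.00 × ((1 + 0.014)^5 − 1) = R$300,000.00 × 0.0719876… = R$21,596.2898…
Penalties + interest = R$15,000.0000 + R$21,596.2898… = R$36,596.29

R$36,596.29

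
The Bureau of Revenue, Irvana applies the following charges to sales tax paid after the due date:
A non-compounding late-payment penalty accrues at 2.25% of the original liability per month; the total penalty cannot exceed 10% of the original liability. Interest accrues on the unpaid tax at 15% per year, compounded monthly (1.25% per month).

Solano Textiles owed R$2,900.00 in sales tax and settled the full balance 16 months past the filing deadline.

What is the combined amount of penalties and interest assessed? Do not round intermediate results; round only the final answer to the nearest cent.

R$927.68

Penalty (uncapped): 16 × 2.25% × R$2,900.00 = R$1,044.00; cap = 10% × R$2,900.00 = R$290.00 → penalty = R$290.00
Interest: R$2,900.00 × ((1 + 0.0125)^16 − 1) = R$2,900.00 × 0.2198895… = R$637.6797…
Penalties + interest = R$290.0000 + R$637.6797… = R$927.68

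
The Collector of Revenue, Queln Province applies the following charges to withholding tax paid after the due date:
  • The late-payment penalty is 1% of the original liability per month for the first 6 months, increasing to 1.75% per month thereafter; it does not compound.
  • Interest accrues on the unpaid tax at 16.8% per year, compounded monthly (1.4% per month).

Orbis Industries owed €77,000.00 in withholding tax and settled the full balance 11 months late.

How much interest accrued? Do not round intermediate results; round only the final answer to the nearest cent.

Interest: €77,000.00 × ((1 + 0.014)^11 − 1) = €77,000.00 × 0.1652457… = €12,723.9181…

€12,723.92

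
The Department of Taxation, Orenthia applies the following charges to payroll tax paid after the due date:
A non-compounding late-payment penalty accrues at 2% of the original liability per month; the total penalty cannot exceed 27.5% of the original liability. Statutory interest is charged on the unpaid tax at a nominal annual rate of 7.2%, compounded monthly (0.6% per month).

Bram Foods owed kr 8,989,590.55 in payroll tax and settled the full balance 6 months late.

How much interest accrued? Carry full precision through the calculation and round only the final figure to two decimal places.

kr 328,518.65

Interest: kr 8,989,590.55 × ((1 + 0.006)^6 − 1) = kr 8,989,590.55 × 0.0365443… = kr 328,518.6489…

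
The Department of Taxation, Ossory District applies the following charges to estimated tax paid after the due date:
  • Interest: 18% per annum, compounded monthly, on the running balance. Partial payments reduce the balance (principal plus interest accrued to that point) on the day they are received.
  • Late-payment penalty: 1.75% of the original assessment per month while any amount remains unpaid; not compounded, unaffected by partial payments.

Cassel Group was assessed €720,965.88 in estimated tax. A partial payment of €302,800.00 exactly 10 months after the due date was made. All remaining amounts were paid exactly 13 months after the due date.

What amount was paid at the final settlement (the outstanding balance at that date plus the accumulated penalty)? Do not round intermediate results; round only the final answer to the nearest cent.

€722,318.23

Monthly rate = 18% ÷ 12 = 1.5%
Balance at month 10: €720,965.8800 × (1 + 0.015)^10 = €836,710.3372…
After €302,800.00 payment: €836,710.3372… − €302,800.00 = €533,910.3372…
Balance at month 13: €533,910.3372… × (1 + 0.015)^3 = €558,298.4938…
Penalty: 13 × 1.75% × €720,965.88 = €164,019.74…
Final settlement = outstanding balance + penalty = €558,298.4938… + €164,019.74… = €722,318.23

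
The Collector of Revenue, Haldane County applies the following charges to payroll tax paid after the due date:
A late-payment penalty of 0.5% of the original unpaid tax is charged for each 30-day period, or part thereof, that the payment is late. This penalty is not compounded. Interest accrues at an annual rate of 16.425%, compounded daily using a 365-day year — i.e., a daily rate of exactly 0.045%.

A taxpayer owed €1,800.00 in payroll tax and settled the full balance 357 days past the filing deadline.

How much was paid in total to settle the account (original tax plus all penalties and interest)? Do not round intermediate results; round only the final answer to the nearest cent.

€2,221.62

Penalty periods: ⌈357/30⌉ = 12; penalty = 12 × 0.5% × €1,800.00 = €108.00
Interest: €1,800.00 × ((1 + 0.00045)^357 − 1) = €1,800.00 × 0.17423147… = €313.6166…
Total = €1,800.00 + €108.0000 + €313.6166… = €2,221.62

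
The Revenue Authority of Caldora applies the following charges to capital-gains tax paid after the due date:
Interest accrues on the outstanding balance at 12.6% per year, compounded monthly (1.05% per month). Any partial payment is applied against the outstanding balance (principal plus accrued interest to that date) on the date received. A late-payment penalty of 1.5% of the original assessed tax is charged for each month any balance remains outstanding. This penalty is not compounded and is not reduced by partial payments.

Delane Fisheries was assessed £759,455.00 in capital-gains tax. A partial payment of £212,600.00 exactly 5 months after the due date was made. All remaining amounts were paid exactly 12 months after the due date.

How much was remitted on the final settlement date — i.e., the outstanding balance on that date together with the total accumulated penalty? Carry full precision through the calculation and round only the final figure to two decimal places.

Balance at month 5: £759,455.0000 × (1 + 0.0105)^5 = £800,172.5245…
After £212,600.00 payment: £800,172.5245… − £212,600.00 = £587,572.5245…
Balance at month 12: £587,572.5245… × (1 + 0.0105)^7 = £632,143.5405…
Penalty: 12 × 1.5% × £759,455.00 = £136,701.90
Final settlement = outstanding balance + penalty = £632,143.5405… + £136,701.90 = £768,845.44

£768,845.44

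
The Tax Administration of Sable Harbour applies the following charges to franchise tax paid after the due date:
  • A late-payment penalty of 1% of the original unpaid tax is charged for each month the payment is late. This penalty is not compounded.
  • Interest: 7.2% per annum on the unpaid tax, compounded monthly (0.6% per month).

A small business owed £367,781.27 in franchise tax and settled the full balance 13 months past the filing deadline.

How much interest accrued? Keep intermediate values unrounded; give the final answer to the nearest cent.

Interest: £367,781.27 × ((1 + 0.006)^13 − 1) = £367,781.27 × 0.0808707… = £29,742.7334…

£29,742.73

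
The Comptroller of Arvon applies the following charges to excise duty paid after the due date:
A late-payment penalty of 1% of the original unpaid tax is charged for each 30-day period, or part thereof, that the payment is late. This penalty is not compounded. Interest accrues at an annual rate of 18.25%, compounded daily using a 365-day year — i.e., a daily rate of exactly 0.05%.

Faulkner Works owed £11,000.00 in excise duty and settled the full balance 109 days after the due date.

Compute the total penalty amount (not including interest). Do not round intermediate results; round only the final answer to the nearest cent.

Penalty periods: ⌈109/30⌉ = 4; penalty = 4 × 1% × £11,000.00 = £440.00

£440.00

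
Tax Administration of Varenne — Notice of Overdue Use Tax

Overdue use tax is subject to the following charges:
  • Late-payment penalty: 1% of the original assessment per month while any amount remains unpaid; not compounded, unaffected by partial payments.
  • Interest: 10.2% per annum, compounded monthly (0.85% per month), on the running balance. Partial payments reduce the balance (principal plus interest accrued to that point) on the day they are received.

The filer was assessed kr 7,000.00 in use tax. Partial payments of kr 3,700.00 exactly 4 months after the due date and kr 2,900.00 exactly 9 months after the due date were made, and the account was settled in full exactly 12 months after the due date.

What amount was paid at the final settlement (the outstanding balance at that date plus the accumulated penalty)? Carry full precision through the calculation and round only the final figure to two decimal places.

kr 1,654.55

Balance at month 4: kr 7,000.0000 × (1 + 0.0085)^4 = kr 7,241.0517…
After kr 3,700.00 payment: kr 7,241.0517… − kr 3,700.00 = kr 3,541.0517…
Balance at month 9: kr 3,541.0517… × (1 + 0.0085)^5 = kr 3,694.1267…
After kr 2,900.00 payment: kr 3,694.1267… − kr 2,900.00 = kr 794.1267…
Balance at month 12: kr 794.1267… × (1 + 0.0085)^3 = kr 814.5495…
Penalty: 12 × 1% × kr 7,000.00 = kr 840.00
Final settlement = outstanding balance + penalty = kr 814.5495… + kr 840.00 = kr 1,654.55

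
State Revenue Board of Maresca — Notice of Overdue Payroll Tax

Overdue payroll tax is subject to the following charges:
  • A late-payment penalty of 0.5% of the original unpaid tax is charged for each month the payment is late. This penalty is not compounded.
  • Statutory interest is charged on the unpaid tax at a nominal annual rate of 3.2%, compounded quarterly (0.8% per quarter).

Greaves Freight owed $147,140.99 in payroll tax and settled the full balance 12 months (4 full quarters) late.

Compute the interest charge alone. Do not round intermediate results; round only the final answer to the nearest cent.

Interest: $147,140.99 × ((1 + 0.008)^4 − 1) = $147,140.99 × 0.0323861… = $4,765.3158…

$4,765.32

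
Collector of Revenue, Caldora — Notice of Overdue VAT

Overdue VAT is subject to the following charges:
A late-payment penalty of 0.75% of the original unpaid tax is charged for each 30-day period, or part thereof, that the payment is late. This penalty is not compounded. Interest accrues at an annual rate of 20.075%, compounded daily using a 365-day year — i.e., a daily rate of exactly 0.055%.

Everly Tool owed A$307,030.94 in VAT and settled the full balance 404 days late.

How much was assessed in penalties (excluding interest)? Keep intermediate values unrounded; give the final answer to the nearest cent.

Penalty periods: ⌈404/30⌉ = 14; penalty = 14 × 0.75% × A$307,030.94 = A$32,238.25…

A$32,238.25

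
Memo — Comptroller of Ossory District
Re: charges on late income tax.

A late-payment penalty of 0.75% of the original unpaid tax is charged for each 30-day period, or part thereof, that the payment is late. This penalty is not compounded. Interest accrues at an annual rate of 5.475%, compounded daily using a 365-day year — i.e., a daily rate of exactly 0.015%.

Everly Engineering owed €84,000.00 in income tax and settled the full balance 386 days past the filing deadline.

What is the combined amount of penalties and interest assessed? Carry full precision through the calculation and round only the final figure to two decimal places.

Penalty periods: ⌈386/30⌉ = 13; penalty = 13 × 0.75% × €84,000.00 = €8,190.00
Interest: €84,000.00 × ((1 + 0.00015)^386 − 1) = €84,000.00 × 0.05960443… = €5,006.7720…
Penalties + interest = €8,190.0000 + €5,006.7720… = €13,196.77

€13,196.77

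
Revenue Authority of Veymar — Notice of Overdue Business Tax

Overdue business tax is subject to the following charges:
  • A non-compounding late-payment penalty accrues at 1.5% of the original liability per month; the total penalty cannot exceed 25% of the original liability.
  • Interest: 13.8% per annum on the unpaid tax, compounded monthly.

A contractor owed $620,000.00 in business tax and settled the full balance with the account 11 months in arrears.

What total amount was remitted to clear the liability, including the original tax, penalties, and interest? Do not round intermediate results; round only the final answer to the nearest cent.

$805,398.95

Penalty: 11 × 1.5% × $620,000.00 = $102,300.00 (below the 25% cap of $155,000.00)
Interest (13.8%/yr ÷ 12 = 1.15%/month): $620,000.00 × ((1 + 0.0115)^11 − 1) = $83,098.9473…
Total = $620,000.00 + $102,300.0000 + $83,098.9473… = $805,398.95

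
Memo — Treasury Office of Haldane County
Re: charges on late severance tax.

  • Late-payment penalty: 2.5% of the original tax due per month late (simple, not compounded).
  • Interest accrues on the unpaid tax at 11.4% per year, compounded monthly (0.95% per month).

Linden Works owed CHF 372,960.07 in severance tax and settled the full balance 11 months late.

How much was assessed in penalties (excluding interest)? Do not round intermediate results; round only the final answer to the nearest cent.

CHF 102,564.02

Late-payment penalty = 2.5% × CHF 372,960.07 × 11 mo = CHF 102,564.02…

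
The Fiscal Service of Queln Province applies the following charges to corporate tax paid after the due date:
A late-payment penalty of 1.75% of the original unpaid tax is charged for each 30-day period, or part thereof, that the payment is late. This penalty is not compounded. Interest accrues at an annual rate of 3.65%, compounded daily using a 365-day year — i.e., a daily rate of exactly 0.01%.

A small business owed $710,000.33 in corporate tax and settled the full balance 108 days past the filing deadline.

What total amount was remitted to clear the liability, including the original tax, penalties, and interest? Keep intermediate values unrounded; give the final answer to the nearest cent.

Penalty periods: ⌈108/30⌉ = 4; penalty = 4 × 1.75% × $710,000.33 = $49,700.02…
Interest: $710,000.33 × ((1 + 0.0001)^108 − 1) = $710,000.33 × 0.01085798… = $7,709.1727…
Total = $710,000.33 + $49,700.0231 + $7,709.1727… = $767,409.53

$767,409.53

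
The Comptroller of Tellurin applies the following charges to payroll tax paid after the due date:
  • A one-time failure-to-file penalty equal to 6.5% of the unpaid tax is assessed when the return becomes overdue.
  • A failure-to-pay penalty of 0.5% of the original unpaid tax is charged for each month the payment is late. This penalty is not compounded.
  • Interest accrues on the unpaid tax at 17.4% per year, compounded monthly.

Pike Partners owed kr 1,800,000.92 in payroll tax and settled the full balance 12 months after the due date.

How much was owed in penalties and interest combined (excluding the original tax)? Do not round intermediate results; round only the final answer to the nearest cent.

kr 564,425.56

Failure-to-file penalty: 6.5% × kr 1,800,000.92 = kr 117,000.06…
Failure-to-pay penalty = 0.5% × kr 1,800,000.92 × 12 mo = kr 108,000.06…
Interest (17.4%/yr ÷ 12 = 1.45%/month): kr 1,800,000.92 × ((1 + 0.0145)^12 − 1) = kr 339,425.4451…
Penalties + interest = kr 225,000.1150 + kr 339,425.4451… = kr 564,425.56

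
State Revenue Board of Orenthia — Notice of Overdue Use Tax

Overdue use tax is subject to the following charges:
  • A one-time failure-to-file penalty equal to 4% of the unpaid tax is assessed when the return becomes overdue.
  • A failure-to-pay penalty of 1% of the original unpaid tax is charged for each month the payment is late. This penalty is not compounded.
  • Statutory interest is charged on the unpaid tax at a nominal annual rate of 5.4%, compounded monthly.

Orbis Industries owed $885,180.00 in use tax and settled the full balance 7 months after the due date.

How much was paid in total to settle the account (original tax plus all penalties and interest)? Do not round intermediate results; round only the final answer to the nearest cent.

$1,010,812.23

Failure-to-file penalty: 4% × $885,180.00 = $35,407.20
Failure-to-pay penalty = 1% × $885,180.00 × 7 mo = $61,962.60
Interest (5.4%/yr ÷ 12 = 0.45%/month): $885,180.00 × ((1 + 0.0045)^7 − 1) = $28,262.4287…
Total = $885,180.00 + $97,369.8000 + $28,262.4287… = $1,010,812.23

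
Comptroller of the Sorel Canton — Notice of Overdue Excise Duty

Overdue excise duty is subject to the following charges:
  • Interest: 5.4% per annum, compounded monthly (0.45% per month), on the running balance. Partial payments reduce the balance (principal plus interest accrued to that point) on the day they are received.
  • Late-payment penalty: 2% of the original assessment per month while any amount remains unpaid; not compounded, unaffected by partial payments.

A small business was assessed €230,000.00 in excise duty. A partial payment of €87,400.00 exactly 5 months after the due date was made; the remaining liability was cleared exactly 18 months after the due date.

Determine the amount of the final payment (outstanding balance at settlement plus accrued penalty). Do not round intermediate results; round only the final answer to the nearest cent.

€239,506.74

Balance at month 5: €230,000.0000 × (1 + 0.0045)^5 = €235,221.7851…
After €87,400.00 payment: €235,221.7851… − €87,400.00 = €147,821.7851…
Balance at month 18: €147,821.7851… × (1 + 0.0045)^13 = €156,706.7402…
Penalty: 18 × 2% × €230,000.00 = €82,800.00
Final settlement = outstanding balance + penalty = €156,706.7402… + €82,800.00 = €239,506.74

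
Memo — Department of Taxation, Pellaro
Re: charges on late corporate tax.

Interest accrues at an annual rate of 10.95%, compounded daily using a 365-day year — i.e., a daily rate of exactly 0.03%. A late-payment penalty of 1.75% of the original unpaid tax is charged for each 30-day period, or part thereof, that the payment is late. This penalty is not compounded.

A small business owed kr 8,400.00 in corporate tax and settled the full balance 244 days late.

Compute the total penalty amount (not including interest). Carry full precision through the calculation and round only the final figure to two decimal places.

Penalty periods: ⌈244/30⌉ = 9; penalty = 9 × 1.75% × kr 8,400.00 = kr 1,323.00

kr 1,323.00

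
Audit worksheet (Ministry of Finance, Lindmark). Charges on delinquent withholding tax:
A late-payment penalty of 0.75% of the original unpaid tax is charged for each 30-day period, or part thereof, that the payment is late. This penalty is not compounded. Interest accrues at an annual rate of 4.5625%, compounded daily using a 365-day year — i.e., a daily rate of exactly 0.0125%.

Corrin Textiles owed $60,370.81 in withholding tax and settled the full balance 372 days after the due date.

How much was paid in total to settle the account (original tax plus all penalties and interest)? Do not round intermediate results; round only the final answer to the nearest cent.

Penalty periods: ⌈372/30⌉ = 13; penalty = 13 × 0.75% × $60,370.81 = $5,886.15…
Interest: $60,370.81 × ((1 + 0.000125)^372 − 1) = $60,370.81 × 0.04759503… = $2,873.3508…
Total = $60,370.81 + $5,886.1540… + $2,873.3508… = $69,130.31

$69,130.31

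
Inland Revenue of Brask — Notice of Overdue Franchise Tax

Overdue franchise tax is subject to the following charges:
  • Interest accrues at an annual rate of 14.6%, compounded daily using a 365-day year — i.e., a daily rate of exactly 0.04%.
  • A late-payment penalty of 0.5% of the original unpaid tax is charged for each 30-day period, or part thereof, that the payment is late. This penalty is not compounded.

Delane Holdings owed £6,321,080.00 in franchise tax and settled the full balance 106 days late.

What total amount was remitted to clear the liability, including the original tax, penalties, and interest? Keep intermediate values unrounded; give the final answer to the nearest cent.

£6,721,222.54

Penalty periods: ⌈106/30⌉ = 4; penalty = 4 × 0.5% × £6,321,080.00 = £126,421.60
Interest: £6,321,080.00 × ((1 + 0.0004)^106 − 1) = £6,321,080.00 × 0.04330288… = £273,720.9377…
Total = £6,321,080.00 + £126,421.6000 + £273,720.9377… = £6,721,222.54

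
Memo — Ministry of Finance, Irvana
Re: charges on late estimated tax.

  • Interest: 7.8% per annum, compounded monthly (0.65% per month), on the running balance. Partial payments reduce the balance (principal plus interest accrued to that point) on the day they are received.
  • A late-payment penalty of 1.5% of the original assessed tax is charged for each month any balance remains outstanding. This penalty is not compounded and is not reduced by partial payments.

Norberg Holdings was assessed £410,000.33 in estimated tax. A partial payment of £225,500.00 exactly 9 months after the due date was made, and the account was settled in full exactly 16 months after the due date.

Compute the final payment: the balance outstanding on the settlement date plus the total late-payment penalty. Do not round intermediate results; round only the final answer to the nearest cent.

£317,221.05

Balance at month 9: £410,000.3300 × (1 + 0.0065)^9 = £434,618.5107…
After £225,500.00 payment: £434,618.5107… − £225,500.00 = £209,118.5107…
Balance at month 16: £209,118.5107… × (1 + 0.0065)^7 = £218,820.9665…
Penalty: 16 × 1.5% × £410,000.33 = £98,400.08…
Final settlement = outstanding balance + penalty = £218,820.9665… + £98,400.08… = £317,221.05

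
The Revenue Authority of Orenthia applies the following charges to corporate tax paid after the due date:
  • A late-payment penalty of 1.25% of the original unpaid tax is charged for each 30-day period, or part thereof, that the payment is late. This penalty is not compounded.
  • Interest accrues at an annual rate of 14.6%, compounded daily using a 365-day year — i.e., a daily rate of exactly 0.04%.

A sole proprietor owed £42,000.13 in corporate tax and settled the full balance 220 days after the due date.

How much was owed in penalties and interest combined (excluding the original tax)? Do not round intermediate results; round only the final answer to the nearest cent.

£8,062.72

Penalty periods: ⌈220/30⌉ = 8; penalty = 8 × 1.25% × £42,000.13 = £4,200.01…
Interest: £42,000.13 × ((1 + 0.0004)^220 − 1) = £42,000.13 × 0.09196891… = £3,862.7061…
Penalties + interest = £4,200.0130 + £3,862.7061… = £8,062.72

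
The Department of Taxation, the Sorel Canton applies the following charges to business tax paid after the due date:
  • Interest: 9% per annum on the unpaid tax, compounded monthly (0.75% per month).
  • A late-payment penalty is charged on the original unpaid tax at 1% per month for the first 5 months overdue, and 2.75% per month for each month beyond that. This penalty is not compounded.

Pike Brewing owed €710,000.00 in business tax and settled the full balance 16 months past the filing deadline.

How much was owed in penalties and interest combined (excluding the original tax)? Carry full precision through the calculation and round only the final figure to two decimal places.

€340,439.40

Penalty, months 1–5: 5 × 1% × €710,000.00 = €35,500.00
Penalty, months 6–16: 11 × 2.75% × €710,000.00 = €214,775.00
Interest: €710,000.00 × ((1 + 0.0075)^16 − 1) = €710,000.00 × 0.1269921… = €90,164.4007…
Penalties + interest = €250,275.0000 + €90,164.4007… = €340,439.40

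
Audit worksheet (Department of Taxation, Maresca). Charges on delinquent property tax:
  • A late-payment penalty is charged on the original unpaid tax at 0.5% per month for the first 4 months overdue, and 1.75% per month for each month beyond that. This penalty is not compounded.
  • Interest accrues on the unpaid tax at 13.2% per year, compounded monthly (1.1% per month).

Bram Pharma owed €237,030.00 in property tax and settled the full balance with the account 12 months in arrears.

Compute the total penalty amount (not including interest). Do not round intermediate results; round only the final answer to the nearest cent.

Penalty, months 1–4: 4 × 0.5% × €237,030.00 = €4,740.60
Penalty, months 5–12: 8 × 1.75% × €237,030.00 = €33,184.20
Total penalty = €4,740.60 + €33,184.20 = €37,924.80

€37,924.80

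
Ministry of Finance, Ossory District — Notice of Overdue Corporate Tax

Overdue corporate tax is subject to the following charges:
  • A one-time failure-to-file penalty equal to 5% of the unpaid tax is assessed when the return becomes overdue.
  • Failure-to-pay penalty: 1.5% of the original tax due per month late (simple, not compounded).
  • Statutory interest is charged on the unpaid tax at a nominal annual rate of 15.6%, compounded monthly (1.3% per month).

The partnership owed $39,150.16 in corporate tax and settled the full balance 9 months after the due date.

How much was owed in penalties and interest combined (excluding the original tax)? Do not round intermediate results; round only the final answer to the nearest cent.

$12,068.91

Failure-to-file penalty: 5% × $39,150.16 = $1,957.51…
Failure-to-pay penalty = 1.5% × $39,150.16 × 9 mo = $5,285.27…
Interest: $39,150.16 × ((1 + 0.013)^9 − 1) = $39,150.16 × 0.1232722… = $4,826.1261…
Penalties + interest = $7,242.7796 + $4,826.1261… = $12,068.91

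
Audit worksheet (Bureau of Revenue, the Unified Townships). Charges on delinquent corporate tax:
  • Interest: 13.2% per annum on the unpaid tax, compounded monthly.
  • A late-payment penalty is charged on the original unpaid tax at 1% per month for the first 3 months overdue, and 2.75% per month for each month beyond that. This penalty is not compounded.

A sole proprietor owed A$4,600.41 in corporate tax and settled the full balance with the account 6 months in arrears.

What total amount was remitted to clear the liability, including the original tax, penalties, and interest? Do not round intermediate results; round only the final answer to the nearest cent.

A$5,430.06

Penalty, months 1–3: 3 × 1% × A$4,600.41 = A$138.01…
Penalty, months 4–6: 3 × 2.75% × A$4,600.41 = A$379.53…
Interest (13.2%/yr ÷ 12 = 1.1%/month): A$4,600.41 × ((1 + 0.011)^6 − 1) = A$312.1003…
Total = A$4,600.41 + A$517.5461… + A$312.1003… = A$5,430.06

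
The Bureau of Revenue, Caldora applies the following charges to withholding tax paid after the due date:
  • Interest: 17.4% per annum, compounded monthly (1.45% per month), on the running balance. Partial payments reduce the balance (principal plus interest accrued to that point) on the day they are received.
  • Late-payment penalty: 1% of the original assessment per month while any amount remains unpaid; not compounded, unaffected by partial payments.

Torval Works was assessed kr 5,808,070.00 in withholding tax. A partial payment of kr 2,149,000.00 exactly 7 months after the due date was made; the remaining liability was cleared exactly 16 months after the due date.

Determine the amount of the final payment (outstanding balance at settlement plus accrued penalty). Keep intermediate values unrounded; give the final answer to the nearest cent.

Balance at month 7: kr 5,808,070.0000 × (1 + 0.0145)^7 = kr 6,423,861.9827…
After kr 2,149,000.00 payment: kr 6,423,861.9827… − kr 2,149,000.00 = kr 4,274,861.9827…
Balance at month 16: kr 4,274,861.9827… × (1 + 0.0145)^9 = kr 4,866,206.7866…
Penalty: 16 × 1% × kr 5,808,070.00 = kr 929,291.20
Final settlement = outstanding balance + penalty = kr 4,866,206.7866… + kr 929,291.20 = kr 5,795,497.99

kr 5,795,497.99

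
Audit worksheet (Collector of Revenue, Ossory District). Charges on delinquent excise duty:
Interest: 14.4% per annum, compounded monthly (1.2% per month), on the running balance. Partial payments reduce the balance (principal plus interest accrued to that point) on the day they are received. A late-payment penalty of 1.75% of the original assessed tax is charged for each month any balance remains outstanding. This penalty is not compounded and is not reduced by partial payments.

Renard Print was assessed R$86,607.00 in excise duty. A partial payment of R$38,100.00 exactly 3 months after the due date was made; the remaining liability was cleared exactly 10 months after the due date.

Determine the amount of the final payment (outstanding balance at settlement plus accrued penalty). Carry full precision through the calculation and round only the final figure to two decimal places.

Balance at month 3: R$86,607.0000 × (1 + 0.012)^3 = R$89,762.4159…
After R$38,100.00 payment: R$89,762.4159… − R$38,100.00 = R$51,662.4159…
Balance at month 10: R$51,662.4159… × (1 + 0.012)^7 = R$56,161.4483…
Penalty: 10 × 1.75% × R$86,607.00 = R$15,156.23…
Final settlement = outstanding balance + penalty = R$56,161.4483… + R$15,156.23… = R$71,317.67

R$71,317.67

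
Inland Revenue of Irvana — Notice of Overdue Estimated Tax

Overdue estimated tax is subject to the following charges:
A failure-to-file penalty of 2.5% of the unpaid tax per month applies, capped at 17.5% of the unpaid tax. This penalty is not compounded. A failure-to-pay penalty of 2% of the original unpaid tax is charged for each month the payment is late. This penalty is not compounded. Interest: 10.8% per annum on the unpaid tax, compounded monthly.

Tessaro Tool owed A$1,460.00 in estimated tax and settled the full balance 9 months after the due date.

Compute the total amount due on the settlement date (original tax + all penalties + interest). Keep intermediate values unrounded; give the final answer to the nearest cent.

Failure-to-file: 9 × 2.5% × A$1,460.00 = A$328.50, capped at 17.5% × A$1,460.00 = A$255.50
Failure-to-pay penalty = 2% × A$1,460.00 × 9 mo = A$262.80
Interest (10.8%/yr ÷ 12 = 0.9%/month): A$1,460.00 × ((1 + 0.009)^9 − 1) = A$122.6080…
Total = A$1,460.00 + A$518.3000 + A$122.6080… = A$2,100.91

A$2,100.91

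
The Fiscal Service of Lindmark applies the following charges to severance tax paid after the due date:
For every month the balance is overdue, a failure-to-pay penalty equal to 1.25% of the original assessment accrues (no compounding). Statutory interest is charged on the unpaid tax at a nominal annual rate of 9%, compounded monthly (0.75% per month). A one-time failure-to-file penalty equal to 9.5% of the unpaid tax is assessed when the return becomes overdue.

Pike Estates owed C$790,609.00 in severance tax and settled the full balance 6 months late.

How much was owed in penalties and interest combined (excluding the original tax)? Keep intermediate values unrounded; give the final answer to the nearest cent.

Failure-to-file penalty: 9.5% × C$790,609.00 = C$75,107.86…
Failure-to-pay penalty: 6 × 1.25% × C$790,609.00 = C$59,295.68…
Interest: C$790,609.00 × ((1 + 0.0075)^6 − 1) = C$790,609.00 × 0.0458522… = C$36,251.1897…
Penalties + interest = C$134,403.5300 + C$36,251.1897… = C$170,654.72

C$170,654.72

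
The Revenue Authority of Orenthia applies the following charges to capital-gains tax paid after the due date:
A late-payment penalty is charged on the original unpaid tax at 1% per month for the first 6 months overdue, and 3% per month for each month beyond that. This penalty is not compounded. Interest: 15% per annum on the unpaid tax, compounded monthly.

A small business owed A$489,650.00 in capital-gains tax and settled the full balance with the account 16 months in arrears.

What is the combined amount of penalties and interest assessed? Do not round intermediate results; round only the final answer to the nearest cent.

Penalty, months 1–6: 6 × 1% × A$489,650.00 = A$29,379.00
Penalty, months 7–16: 10 × 3% × A$489,650.00 = A$146,895.00
Interest (15%/yr ÷ 12 = 1.25%/month): A$489,650.00 × ((1 + 0.0125)^16 − 1) = A$107,668.9170…
Penalties + interest = A$176,274.0000 + A$107,668.9170… = A$283,942.92

A$283,942.92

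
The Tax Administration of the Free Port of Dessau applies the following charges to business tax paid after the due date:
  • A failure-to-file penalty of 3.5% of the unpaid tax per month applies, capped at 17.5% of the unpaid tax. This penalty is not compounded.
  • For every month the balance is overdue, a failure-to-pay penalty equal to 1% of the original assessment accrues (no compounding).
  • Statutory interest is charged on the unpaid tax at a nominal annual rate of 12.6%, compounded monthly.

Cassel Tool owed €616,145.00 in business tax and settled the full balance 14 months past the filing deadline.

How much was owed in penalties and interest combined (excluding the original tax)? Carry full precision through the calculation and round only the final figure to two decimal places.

€291,107.90

Failure-to-file: 14 × 3.5% × €616,145.00 = €301,911.05, capped at 17.5% × €616,145.00 = €107,825.38…
Failure-to-pay penalty = 1% × €616,145.00 × 14 mo = €86,260.30
Interest (12.6%/yr ÷ 12 = 1.05%/month): €616,145.00 × ((1 + 0.0105)^14 − 1) = €97,022.2289…
Penalties + interest = €194,085.6750 + €97,022.2289… = €291,107.90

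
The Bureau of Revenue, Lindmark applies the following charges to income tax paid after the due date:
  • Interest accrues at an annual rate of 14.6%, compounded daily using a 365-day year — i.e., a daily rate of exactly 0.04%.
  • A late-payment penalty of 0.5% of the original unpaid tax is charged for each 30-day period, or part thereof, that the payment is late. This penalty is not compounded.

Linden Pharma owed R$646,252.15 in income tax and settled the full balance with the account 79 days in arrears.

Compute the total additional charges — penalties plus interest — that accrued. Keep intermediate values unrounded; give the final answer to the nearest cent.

Penalty periods: ⌈79/30⌉ = 3; penalty = 3 × 0.5% × R$646,252.15 = R$9,693.78…
Interest: R$646,252.15 × ((1 + 0.0004)^79 − 1) = R$646,252.15 × 0.03209806… = R$20,743.4401…
Penalties + interest = R$9,693.7823… + R$20,743.4401… = R$30,437.22

R$30,437.22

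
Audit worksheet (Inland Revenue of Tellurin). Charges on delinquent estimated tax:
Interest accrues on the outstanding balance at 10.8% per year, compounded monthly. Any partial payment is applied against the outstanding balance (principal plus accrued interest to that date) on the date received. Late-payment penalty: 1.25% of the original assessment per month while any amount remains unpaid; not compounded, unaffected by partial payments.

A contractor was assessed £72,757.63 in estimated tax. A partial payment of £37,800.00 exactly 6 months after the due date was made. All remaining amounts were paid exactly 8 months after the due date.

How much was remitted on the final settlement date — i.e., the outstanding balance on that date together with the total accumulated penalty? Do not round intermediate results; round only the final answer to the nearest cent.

£46,956.50

Monthly rate = 10.8% ÷ 12 = 0.9%
Balance at month 6: £72,757.6300 × (1 + 0.009)^6 = £76,776.0105…
After £37,800.00 payment: £76,776.0105… − £37,800.00 = £38,976.0105…
Balance at month 8: £38,976.0105… × (1 + 0.009)^2 = £39,680.7358…
Penalty: 8 × 1.25% × £72,757.63 = £7,275.76…
Final settlement = outstanding balance + penalty = £39,680.7358… + £7,275.76… = £46,956.50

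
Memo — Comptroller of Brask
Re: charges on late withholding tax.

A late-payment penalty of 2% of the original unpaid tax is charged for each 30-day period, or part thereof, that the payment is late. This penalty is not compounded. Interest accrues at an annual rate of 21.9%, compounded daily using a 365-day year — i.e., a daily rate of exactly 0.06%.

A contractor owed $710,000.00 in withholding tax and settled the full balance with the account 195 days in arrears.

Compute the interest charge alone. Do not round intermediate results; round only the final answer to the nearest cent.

$88,096.79

Interest: $710,000.00 × ((1 + 0.0006)^195 − 1) = $710,000.00 × 0.12407999… = $88,096.7926…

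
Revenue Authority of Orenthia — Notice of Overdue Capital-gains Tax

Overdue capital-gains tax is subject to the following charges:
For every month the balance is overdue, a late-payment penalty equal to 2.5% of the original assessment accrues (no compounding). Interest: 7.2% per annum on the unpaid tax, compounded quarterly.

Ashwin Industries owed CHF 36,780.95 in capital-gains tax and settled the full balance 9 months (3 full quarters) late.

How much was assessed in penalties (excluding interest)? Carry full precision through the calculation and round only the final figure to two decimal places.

Late-payment penalty: 9 × 2.5% × CHF 36,780.95 = CHF 8,275.71…

CHF 8,275.71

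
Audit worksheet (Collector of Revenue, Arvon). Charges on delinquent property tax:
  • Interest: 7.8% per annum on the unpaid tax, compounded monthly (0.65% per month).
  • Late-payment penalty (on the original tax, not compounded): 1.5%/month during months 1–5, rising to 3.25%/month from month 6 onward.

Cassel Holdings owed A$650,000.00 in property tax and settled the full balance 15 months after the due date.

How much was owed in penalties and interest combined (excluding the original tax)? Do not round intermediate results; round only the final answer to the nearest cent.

Penalty, months 1–5: 5 × 1.5% × A$650,000.00 = A$48,750.00
Penalty, months 6–15: 10 × 3.25% × A$650,000.00 = A$211,250.00
Interest: A$650,000.00 × ((1 + 0.0065)^15 − 1) = A$650,000.00 × 0.1020637… = A$66,341.3895…
Penalties + interest = A$260,000.0000 + A$66,341.3895… = A$326,341.39

A$326,341.39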